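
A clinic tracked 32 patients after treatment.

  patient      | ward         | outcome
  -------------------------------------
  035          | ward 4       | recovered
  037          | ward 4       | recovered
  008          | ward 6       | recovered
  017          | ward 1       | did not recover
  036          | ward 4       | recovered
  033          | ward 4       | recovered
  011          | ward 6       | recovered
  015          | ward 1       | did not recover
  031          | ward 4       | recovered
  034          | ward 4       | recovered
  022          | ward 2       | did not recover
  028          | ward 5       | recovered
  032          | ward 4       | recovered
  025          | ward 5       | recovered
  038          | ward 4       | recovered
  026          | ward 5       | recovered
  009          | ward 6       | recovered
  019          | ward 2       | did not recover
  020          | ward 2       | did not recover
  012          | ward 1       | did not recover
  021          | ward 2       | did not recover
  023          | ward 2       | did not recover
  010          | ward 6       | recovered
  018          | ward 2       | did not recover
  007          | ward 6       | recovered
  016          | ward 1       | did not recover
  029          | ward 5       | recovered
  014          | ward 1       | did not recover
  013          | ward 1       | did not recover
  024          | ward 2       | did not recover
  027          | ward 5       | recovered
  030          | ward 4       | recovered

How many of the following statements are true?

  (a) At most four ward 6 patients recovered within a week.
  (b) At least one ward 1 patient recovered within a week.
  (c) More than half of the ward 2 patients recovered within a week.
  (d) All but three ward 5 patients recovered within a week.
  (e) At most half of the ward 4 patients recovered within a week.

(a) ward 6: |A| = 5, |A ∩ B| = 5; needs |A ∩ B| ≤ 4 — false.
(b) ward 1: |A| = 6, |A ∩ B| = 0; needs A ∩ B ≠ ∅ (|A ∩ B| ≥ 1) — false.
(c) ward 2: |A| = 7, |A ∩ B| = 0; needs |A ∩ B| > |A ∖ B| — false.
(d) ward 5: |A| = 5, |A ∩ B| = 5; needs |A ∖ B| = 3 — false.
(e) ward 4: |A| = 9, |A ∩ B| = 9; needs |A ∩ B| ≤ |A ∖ B| — false.

0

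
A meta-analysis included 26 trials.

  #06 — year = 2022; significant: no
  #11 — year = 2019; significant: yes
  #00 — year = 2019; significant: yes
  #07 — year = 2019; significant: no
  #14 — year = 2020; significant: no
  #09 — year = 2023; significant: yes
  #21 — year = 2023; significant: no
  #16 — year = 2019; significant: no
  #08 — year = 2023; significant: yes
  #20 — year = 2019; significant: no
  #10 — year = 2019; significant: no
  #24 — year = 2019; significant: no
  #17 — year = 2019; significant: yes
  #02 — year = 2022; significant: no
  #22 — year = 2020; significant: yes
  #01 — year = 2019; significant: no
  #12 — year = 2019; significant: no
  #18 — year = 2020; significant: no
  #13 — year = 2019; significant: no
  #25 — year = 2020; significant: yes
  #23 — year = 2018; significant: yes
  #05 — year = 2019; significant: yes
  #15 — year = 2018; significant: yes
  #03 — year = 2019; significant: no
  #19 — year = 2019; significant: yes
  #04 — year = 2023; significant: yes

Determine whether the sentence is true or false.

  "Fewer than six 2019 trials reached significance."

True

The determiner here denotes the relation: |A ∩ B| < 6.
A (the restrictor) = {#11, #00, #07, #16, #20, #10, #24, #17, #01, #12, #13, #05, #03, #19}, |A| = 14.
A ∩ B = {#11, #00, #17, #05, #19}, so |A ∩ B| = 5.
|A ∩ B| = 5, so the statement is true.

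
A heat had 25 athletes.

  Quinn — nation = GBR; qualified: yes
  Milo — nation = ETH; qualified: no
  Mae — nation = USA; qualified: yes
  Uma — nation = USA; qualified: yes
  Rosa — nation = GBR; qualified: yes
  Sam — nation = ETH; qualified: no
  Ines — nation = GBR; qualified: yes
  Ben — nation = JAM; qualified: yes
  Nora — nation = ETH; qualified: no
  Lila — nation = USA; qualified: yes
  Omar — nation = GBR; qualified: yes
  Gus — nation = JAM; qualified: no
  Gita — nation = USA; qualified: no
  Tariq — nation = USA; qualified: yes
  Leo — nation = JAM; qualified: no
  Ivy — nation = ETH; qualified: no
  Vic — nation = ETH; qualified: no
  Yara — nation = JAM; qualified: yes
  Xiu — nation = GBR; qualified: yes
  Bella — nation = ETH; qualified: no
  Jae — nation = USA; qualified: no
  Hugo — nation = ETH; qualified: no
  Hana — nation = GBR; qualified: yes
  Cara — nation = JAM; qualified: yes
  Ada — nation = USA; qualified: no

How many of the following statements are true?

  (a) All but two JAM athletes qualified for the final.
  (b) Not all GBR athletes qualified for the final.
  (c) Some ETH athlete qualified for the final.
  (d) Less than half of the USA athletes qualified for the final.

(a) JAM: |A| = 5, |A ∩ B| = 3; needs |A ∖ B| = 2 — true.
(b) GBR: |A| = 6, |A ∩ B| = 6; needs A ⊄ B (|A ∖ B| ≥ 1) — false.
(c) ETH: |A| = 7, |A ∩ B| = 0; needs A ∩ B ≠ ∅ (|A ∩ B| ≥ 1) — false.
(d) USA: |A| = 7, |A ∩ B| = 4; needs |A ∩ B| < |A ∖ B| — false.

1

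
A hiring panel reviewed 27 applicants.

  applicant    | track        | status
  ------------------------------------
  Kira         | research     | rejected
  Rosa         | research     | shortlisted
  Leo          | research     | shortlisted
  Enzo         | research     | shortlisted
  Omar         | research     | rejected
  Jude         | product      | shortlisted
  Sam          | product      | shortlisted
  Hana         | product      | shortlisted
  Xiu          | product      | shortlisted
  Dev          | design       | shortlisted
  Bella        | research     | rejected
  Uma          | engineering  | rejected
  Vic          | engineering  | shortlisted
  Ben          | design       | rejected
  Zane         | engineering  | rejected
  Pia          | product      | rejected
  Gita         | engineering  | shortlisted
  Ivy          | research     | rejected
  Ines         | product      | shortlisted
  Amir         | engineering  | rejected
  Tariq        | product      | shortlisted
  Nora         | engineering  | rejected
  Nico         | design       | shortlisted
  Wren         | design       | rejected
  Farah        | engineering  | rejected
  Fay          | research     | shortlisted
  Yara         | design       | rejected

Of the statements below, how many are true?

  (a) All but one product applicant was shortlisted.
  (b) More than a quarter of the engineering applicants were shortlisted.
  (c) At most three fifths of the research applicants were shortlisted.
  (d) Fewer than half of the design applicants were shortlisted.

4

(a) product: |A| = 7, |A ∩ B| = 6; needs |A ∖ B| = 1 — true.
(b) engineering: |A| = 7, |A ∩ B| = 2; needs |A ∩ B| / |A| > 1/4 — true.
(c) research: |A| = 8, |A ∩ B| = 4; needs |A ∩ B| / |A| ≤ 3/5 — true.
(d) design: |A| = 5, |A ∩ B| = 2; needs |A ∩ B| < |A ∖ B| — true.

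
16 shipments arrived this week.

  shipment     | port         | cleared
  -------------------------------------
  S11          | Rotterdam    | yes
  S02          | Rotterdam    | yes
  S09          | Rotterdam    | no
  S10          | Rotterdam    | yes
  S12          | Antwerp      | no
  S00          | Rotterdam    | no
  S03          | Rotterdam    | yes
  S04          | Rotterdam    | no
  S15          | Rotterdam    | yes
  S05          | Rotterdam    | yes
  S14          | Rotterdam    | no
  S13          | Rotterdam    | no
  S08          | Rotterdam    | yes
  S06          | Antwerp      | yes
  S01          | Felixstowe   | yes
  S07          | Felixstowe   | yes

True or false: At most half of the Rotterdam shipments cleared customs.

'At most half of the Rotterdam shipments cleared customs' holds iff |A ∩ B| ≤ |A ∖ B|.
A (the restrictor) = {S11, S02, S09, S10, S00, S03, S04, S15, S05, S14, S13, S08}, |A| = 12.
A ∩ B = {S11, S02, S10, S03, S15, S05, S08}, so |A ∩ B| = 7.
A ∖ B = {S09, S00, S04, S14, S13}, so |A ∖ B| = 5.
7 > 5, so the statement is false.

False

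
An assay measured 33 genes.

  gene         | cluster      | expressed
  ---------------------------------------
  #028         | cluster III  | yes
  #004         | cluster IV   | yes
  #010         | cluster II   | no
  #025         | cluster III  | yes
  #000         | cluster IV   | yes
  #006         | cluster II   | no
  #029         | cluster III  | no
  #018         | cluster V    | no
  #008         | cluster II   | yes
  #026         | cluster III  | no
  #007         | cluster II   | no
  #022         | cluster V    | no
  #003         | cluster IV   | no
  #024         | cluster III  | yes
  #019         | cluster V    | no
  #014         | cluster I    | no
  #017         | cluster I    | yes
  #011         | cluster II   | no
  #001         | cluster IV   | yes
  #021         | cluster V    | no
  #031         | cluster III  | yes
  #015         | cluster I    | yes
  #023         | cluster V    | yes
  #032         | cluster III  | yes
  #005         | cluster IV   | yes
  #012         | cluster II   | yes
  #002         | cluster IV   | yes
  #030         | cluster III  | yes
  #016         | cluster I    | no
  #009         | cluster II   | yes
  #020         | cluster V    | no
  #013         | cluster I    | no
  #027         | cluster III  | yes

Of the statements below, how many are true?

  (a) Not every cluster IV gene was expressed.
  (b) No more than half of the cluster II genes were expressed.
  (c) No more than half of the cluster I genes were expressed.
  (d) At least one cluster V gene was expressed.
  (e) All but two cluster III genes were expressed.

(a) cluster IV: |A| = 6, |A ∩ B| = 5; needs A ⊄ B (|A ∖ B| ≥ 1) — true.
(b) cluster II: |A| = 7, |A ∩ B| = 3; needs |A ∩ B| ≤ |A ∖ B| — true.
(c) cluster I: |A| = 5, |A ∩ B| = 2; needs |A ∩ B| ≤ |A ∖ B| — true.
(d) cluster V: |A| = 6, |A ∩ B| = 1; needs A ∩ B ≠ ∅ (|A ∩ B| ≥ 1) — true.
(e) cluster III: |A| = 9, |A ∩ B| = 7; needs |A ∖ B| = 2 — true.

5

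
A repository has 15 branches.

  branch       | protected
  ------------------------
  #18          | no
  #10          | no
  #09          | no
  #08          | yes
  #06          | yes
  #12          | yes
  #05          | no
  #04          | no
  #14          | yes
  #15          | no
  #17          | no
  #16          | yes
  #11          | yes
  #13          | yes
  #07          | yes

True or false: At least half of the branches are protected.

'At least half of the branches are protected' holds iff |A ∩ B| ≥ |A ∖ B|.
|A| = 15, |A ∩ B| = 8, |A ∖ B| = 7.
8 > 7, so the statement is true.

True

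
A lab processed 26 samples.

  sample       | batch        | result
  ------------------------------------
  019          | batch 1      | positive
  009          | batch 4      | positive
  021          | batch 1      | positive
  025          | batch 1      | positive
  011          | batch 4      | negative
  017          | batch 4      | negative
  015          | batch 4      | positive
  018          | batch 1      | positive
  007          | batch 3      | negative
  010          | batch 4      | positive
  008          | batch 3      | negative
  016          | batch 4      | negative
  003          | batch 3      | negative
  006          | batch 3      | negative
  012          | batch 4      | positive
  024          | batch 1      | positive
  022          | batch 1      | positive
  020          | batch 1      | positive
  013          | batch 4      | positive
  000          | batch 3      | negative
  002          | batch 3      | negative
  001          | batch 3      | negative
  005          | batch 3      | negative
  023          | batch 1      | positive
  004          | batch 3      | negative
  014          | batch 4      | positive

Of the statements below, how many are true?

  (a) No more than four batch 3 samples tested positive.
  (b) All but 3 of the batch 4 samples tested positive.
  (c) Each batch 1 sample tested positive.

(a) batch 3: |A| = 9, |A ∩ B| = 0; needs |A ∩ B| ≤ 4 — true.
(b) batch 4: |A| = 9, |A ∩ B| = 6; needs |A ∖ B| = 3 — true.
(c) batch 1: |A| = 8, |A ∩ B| = 8; needs A ⊆ B, i.e. every element of A is in B (|A ∖ B| = 0) — true.

3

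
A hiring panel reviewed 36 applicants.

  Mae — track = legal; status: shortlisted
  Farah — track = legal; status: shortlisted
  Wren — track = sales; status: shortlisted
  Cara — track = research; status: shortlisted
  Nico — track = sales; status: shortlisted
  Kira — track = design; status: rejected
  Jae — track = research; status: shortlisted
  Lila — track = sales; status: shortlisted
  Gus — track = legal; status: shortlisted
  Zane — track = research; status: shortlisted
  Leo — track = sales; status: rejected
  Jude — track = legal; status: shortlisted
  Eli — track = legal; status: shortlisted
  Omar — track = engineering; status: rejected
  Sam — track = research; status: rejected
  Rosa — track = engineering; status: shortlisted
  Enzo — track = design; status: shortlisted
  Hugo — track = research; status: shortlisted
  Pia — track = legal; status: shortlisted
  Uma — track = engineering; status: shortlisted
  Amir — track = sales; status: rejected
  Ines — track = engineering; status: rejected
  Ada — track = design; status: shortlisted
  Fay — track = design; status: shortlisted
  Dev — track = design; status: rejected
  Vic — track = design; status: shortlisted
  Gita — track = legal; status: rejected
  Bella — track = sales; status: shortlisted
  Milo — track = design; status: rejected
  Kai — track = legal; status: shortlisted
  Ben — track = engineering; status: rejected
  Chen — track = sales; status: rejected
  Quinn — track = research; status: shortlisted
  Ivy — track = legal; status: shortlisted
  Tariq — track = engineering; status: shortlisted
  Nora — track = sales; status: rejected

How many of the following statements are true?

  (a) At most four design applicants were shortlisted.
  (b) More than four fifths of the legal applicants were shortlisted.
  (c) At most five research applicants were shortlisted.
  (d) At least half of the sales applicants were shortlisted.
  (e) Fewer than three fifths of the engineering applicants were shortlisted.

(a) design: |A| = 7, |A ∩ B| = 4; needs |A ∩ B| ≤ 4 — true.
(b) legal: |A| = 9, |A ∩ B| = 8; needs |A ∩ B| / |A| > 4/5 — true.
(c) research: |A| = 6, |A ∩ B| = 5; needs |A ∩ B| ≤ 5 — true.
(d) sales: |A| = 8, |A ∩ B| = 4; needs |A ∩ B| ≥ |A ∖ B| — true.
(e) engineering: |A| = 6, |A ∩ B| = 3; needs |A ∩ B| / |A| < 3/5 — true.

5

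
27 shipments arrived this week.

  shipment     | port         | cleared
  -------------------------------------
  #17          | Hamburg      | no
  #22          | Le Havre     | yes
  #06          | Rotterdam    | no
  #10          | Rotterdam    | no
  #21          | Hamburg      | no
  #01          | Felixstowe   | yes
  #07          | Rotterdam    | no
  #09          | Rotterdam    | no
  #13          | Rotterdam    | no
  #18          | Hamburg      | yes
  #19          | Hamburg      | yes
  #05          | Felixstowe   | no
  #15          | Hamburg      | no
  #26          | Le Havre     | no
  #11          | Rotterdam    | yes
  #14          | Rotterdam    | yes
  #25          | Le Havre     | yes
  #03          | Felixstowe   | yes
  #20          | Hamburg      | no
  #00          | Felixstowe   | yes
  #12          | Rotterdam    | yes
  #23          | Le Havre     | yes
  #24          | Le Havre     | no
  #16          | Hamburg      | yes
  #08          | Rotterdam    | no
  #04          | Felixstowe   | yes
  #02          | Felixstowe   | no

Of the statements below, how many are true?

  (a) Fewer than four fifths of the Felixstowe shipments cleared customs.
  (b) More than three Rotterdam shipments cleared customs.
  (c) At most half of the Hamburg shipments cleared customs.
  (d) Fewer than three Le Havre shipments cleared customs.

(a) Felixstowe: |A| = 6, |A ∩ B| = 4; needs |A ∩ B| / |A| < 4/5 — true.
(b) Rotterdam: |A| = 9, |A ∩ B| = 3; needs |A ∩ B| > 3 — false.
(c) Hamburg: |A| = 7, |A ∩ B| = 3; needs |A ∩ B| ≤ |A ∖ B| — true.
(d) Le Havre: |A| = 5, |A ∩ B| = 3; needs |A ∩ B| < 3 — false.

2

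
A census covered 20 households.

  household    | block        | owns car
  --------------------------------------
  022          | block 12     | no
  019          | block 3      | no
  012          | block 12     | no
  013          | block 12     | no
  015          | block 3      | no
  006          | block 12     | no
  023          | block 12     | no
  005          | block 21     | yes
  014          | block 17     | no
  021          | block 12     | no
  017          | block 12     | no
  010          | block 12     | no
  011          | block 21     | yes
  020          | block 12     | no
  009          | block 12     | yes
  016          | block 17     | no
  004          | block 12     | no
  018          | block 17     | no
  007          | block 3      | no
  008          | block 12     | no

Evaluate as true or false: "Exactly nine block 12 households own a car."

'Exactly nine block 12 households own a car' holds iff |A ∩ B| = 9.
A (the restrictor) = {022, 012, 013, 006, 023, 021, 017, 010, 020, 009, 004, 008}, |A| = 12.
A ∩ B = {009}, so |A ∩ B| = 1.
|A ∩ B| = 1, so the statement is false.

False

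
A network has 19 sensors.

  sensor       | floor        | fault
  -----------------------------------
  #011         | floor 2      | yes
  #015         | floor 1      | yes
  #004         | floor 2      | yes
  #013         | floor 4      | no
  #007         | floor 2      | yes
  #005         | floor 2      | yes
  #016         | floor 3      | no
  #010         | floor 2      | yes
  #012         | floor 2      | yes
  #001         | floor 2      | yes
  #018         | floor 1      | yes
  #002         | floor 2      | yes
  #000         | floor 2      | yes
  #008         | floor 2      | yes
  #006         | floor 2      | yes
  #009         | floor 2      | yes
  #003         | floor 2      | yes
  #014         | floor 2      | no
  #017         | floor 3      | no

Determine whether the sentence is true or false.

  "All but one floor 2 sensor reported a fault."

True

Truth condition: |A ∖ B| = 1.
A (the restrictor) = {#011, #004, #007, #005, #010, #012, #001, #002, #000, #008, #006, #009, #003, #014}, |A| = 14.
A ∖ B = {#014}, so |A ∖ B| = 1.
|A ∖ B| = 1, so the statement is true.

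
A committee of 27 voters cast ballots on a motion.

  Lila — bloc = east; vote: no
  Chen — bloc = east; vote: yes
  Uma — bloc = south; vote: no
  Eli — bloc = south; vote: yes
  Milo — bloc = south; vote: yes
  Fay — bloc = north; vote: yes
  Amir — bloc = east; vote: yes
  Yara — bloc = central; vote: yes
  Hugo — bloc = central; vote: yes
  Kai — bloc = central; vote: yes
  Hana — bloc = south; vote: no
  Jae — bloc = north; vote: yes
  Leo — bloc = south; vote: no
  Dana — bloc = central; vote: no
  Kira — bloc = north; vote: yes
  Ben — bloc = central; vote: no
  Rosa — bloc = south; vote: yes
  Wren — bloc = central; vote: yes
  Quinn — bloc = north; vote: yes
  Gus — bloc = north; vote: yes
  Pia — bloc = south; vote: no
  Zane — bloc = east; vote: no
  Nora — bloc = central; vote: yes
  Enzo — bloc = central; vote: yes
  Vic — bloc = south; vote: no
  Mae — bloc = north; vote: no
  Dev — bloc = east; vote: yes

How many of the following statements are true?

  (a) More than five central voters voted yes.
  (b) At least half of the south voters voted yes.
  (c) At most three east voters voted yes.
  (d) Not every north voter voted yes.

(a) central: |A| = 8, |A ∩ B| = 6; needs |A ∩ B| > 5 — true.
(b) south: |A| = 8, |A ∩ B| = 3; needs |A ∩ B| ≥ |A ∖ B| — false.
(c) east: |A| = 5, |A ∩ B| = 3; needs |A ∩ B| ≤ 3 — true.
(d) north: |A| = 6, |A ∩ B| = 5; needs A ⊄ B (|A ∖ B| ≥ 1) — true.

3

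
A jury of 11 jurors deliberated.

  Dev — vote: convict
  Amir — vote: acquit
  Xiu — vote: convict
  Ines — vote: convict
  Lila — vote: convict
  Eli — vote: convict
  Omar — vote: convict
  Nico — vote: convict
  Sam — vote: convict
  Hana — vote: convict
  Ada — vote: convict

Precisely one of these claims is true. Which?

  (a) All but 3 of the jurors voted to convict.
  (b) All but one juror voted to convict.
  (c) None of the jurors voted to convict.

|A| = 11, |A ∩ B| = 10, |A ∖ B| = 1.
(a) requires |A ∖ B| = 3: false.
(b) requires |A ∖ B| = 1: true.
(c) requires A ∩ B = ∅ (|A ∩ B| = 0): false.

(b)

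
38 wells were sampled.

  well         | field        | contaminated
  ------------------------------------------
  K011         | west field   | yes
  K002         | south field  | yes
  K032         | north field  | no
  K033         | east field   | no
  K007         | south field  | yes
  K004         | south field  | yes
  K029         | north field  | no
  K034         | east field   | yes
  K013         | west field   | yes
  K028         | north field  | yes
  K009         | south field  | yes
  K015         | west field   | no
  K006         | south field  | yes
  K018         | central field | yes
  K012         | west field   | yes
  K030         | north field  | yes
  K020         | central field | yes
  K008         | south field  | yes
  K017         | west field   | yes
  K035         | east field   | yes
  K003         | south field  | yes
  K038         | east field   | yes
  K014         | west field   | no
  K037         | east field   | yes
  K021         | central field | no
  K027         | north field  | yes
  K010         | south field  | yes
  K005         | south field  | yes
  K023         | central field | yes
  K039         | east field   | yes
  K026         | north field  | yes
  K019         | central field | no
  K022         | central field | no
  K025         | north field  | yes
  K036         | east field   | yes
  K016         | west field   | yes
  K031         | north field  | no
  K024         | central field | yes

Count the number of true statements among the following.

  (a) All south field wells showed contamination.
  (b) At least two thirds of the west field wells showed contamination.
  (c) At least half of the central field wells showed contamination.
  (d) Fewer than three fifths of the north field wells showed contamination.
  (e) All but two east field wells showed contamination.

3

(a) south field: |A| = 9, |A ∩ B| = 9; needs A ⊆ B, i.e. every element of A is in B (|A ∖ B| = 0) — true.
(b) west field: |A| = 7, |A ∩ B| = 5; needs |A ∩ B| / |A| ≥ 2/3 — true.
(c) central field: |A| = 7, |A ∩ B| = 4; needs |A ∩ B| ≥ |A ∖ B| — true.
(d) north field: |A| = 8, |A ∩ B| = 5; needs |A ∩ B| / |A| < 3/5 — false.
(e) east field: |A| = 7, |A ∩ B| = 6; needs |A ∖ B| = 2 — false.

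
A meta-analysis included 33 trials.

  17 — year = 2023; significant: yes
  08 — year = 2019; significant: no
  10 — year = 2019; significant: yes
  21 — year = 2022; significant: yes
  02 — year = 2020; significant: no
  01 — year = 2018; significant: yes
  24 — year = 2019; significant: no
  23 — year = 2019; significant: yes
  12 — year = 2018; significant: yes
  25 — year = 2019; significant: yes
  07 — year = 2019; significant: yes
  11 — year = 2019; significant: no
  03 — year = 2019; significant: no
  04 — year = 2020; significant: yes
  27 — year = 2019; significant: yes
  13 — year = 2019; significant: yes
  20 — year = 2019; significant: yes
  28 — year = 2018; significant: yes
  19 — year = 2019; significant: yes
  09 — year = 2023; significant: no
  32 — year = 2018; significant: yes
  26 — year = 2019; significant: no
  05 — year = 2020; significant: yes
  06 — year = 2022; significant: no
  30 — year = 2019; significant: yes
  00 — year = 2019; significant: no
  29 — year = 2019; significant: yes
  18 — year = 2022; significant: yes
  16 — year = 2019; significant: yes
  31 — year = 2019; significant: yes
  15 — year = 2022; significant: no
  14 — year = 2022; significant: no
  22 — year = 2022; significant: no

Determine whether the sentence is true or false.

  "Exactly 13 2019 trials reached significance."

Truth condition: |A ∩ B| = 13.
|A| = 18, |A ∩ B| = 12, |A ∖ B| = 6.
|A ∩ B| = 12, so the statement is false.

False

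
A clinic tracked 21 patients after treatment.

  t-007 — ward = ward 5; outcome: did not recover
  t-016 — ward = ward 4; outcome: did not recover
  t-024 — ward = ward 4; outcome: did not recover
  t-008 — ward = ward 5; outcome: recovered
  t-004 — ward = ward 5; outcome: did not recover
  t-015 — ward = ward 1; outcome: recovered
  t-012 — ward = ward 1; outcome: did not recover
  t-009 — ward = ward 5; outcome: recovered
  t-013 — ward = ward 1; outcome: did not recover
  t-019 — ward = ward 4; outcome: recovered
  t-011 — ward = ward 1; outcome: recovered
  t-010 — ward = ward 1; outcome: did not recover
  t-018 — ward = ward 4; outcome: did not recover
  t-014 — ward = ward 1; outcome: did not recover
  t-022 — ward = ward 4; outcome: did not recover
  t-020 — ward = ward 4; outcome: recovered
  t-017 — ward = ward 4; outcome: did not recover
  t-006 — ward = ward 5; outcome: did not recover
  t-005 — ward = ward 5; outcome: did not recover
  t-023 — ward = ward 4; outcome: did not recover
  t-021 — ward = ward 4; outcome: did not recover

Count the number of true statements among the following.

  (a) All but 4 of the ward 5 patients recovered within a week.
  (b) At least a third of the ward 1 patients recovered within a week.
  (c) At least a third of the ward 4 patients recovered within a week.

(a) ward 5: |A| = 6, |A ∩ B| = 2; needs |A ∖ B| = 4 — true.
(b) ward 1: |A| = 6, |A ∩ B| = 2; needs |A ∩ B| / |A| ≥ 1/3 — true.
(c) ward 4: |A| = 9, |A ∩ B| = 2; needs |A ∩ B| / |A| ≥ 1/3 — false.

2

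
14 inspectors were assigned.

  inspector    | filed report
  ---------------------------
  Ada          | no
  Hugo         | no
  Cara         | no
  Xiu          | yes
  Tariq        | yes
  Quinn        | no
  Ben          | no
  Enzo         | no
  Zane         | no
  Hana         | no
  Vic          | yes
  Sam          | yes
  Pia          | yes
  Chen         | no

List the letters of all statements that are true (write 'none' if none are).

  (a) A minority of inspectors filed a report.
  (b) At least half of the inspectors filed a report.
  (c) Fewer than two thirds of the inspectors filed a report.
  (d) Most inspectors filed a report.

|A| = 14, |A ∩ B| = 5, |A ∖ B| = 9.
(a) |A ∩ B| < |A ∖ B|: holds.
(b) |A ∩ B| ≥ |A ∖ B|: fails.
(c) |A ∩ B| / |A| < 2/3: holds.
(d) |A ∩ B| > |A ∖ B|: fails.

(a), (c)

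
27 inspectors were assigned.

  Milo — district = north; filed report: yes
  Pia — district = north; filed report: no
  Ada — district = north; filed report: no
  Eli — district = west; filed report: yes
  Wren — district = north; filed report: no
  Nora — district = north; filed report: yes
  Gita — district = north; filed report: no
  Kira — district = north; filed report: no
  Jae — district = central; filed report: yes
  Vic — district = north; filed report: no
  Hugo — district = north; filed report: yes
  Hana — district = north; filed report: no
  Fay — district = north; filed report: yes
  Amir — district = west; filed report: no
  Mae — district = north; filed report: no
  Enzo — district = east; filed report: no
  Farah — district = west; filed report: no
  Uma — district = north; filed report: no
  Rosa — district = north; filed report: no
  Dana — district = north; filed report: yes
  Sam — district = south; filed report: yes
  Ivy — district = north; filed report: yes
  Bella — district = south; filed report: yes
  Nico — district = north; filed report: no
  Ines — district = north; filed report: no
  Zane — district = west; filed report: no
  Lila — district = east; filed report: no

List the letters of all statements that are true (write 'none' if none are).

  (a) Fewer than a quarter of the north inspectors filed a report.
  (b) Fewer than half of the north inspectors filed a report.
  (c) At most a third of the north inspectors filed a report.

|A| = 18, |A ∩ B| = 6, |A ∖ B| = 12.
(a) |A ∩ B| / |A| < 1/4: fails.
(b) |A ∩ B| < |A ∖ B|: holds.
(c) |A ∩ B| / |A| ≤ 1/3: holds.

(b), (c)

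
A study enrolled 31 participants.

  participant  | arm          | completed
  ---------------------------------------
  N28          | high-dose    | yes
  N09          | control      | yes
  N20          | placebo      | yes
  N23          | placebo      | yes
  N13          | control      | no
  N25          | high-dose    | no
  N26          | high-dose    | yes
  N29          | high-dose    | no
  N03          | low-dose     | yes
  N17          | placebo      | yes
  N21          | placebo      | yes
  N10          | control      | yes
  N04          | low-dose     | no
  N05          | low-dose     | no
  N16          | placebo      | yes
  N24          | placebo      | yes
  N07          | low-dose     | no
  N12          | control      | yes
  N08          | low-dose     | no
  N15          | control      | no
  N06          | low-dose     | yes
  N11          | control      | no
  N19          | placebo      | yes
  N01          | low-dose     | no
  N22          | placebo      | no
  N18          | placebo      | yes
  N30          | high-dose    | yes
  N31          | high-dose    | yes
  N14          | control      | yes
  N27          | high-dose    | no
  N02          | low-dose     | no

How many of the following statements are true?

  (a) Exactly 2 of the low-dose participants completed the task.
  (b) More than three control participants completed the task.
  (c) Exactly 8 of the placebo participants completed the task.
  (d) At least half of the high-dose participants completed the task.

(a) low-dose: |A| = 8, |A ∩ B| = 2; needs |A ∩ B| = 2 — true.
(b) control: |A| = 7, |A ∩ B| = 4; needs |A ∩ B| > 3 — true.
(c) placebo: |A| = 9, |A ∩ B| = 8; needs |A ∩ B| = 8 — true.
(d) high-dose: |A| = 7, |A ∩ B| = 4; needs |A ∩ B| ≥ |A ∖ B| — true.

4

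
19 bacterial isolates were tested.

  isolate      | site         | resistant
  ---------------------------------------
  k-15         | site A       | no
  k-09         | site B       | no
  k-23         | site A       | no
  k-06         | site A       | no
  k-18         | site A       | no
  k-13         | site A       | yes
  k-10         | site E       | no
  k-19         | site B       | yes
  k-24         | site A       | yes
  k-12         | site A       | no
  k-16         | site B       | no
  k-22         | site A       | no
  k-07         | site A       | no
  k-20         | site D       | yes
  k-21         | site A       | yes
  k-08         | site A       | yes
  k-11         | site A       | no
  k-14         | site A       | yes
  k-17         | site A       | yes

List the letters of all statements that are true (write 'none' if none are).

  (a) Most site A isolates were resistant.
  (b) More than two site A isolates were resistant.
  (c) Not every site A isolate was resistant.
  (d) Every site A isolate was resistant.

|A| = 14, |A ∩ B| = 6, |A ∖ B| = 8.
(a) |A ∩ B| > |A ∖ B|: fails.
(b) |A ∩ B| > 2: holds.
(c) A ⊄ B (|A ∖ B| ≥ 1): holds.
(d) A ⊆ B, i.e. every element of A is in B (|A ∖ B| = 0): fails.

(b), (c)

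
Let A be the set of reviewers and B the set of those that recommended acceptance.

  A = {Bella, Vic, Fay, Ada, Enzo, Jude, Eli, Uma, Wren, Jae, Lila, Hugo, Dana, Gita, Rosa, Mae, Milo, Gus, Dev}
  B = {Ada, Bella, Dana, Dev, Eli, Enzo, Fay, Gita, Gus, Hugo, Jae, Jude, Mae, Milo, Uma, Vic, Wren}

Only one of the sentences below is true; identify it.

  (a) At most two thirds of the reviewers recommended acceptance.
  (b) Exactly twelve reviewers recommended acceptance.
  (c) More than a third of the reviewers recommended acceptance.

(c)

|A| = 19, |A ∩ B| = 17, |A ∖ B| = 2.
(a) requires |A ∩ B| / |A| ≤ 2/3: false.
(b) requires |A ∩ B| = 12: false.
(c) requires |A ∩ B| / |A| > 1/3: true.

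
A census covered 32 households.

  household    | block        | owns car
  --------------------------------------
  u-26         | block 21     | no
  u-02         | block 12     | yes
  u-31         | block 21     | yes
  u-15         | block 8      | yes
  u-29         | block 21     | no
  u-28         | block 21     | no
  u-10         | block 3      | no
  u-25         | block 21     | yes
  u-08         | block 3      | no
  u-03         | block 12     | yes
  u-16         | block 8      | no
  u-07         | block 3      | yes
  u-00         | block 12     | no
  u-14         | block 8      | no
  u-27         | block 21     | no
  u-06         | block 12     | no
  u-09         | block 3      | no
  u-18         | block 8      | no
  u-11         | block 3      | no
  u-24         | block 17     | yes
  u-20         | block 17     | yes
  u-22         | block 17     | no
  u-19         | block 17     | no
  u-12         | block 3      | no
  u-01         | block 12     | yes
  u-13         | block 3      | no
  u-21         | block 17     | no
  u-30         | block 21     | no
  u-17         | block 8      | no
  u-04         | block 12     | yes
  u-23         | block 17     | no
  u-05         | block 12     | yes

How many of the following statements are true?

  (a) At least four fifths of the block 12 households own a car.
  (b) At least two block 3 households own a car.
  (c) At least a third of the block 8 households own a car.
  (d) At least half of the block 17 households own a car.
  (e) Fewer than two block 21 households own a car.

(a) block 12: |A| = 7, |A ∩ B| = 5; needs |A ∩ B| / |A| ≥ 4/5 — false.
(b) block 3: |A| = 7, |A ∩ B| = 1; needs |A ∩ B| ≥ 2 — false.
(c) block 8: |A| = 5, |A ∩ B| = 1; needs |A ∩ B| / |A| ≥ 1/3 — false.
(d) block 17: |A| = 6, |A ∩ B| = 2; needs |A ∩ B| ≥ |A ∖ B| — false.
(e) block 21: |A| = 7, |A ∩ B| = 2; needs |A ∩ B| < 2 — false.

0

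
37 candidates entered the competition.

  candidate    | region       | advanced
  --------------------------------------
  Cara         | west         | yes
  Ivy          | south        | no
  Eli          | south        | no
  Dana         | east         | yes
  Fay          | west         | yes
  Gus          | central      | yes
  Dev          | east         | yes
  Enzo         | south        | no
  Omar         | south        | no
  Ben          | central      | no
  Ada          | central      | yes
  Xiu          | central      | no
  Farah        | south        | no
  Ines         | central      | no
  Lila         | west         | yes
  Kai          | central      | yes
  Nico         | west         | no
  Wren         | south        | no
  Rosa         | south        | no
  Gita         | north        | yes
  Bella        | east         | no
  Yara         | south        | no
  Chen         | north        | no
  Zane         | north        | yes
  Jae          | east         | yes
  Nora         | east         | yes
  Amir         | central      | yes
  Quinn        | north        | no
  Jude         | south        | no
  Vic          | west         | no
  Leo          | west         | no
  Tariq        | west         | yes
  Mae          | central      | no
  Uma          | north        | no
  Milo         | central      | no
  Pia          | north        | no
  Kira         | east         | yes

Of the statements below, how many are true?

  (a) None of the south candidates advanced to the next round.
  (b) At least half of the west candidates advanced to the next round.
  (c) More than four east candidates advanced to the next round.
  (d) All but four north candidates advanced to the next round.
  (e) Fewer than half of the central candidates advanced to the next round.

(a) south: |A| = 9, |A ∩ B| = 0; needs A ∩ B = ∅ (|A ∩ B| = 0) — true.
(b) west: |A| = 7, |A ∩ B| = 4; needs |A ∩ B| ≥ |A ∖ B| — true.
(c) east: |A| = 6, |A ∩ B| = 5; needs |A ∩ B| > 4 — true.
(d) north: |A| = 6, |A ∩ B| = 2; needs |A ∖ B| = 4 — true.
(e) central: |A| = 9, |A ∩ B| = 4; needs |A ∩ B| < |A ∖ B| — true.

5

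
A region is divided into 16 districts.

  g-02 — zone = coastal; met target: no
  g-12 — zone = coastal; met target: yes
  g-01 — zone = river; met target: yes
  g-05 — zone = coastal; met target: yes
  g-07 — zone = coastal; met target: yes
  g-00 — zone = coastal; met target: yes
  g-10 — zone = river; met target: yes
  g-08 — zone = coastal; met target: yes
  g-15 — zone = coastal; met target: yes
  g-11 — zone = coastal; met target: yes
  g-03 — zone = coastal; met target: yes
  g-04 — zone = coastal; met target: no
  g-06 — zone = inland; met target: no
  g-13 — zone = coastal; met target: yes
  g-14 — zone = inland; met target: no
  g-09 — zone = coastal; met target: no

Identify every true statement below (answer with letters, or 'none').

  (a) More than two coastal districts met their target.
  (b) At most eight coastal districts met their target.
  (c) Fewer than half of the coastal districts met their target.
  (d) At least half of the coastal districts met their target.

(a), (d)

|A| = 12, |A ∩ B| = 9, |A ∖ B| = 3.
(a) |A ∩ B| > 2: holds.
(b) |A ∩ B| ≤ 8: fails.
(c) |A ∩ B| < |A ∖ B|: fails.
(d) |A ∩ B| ≥ |A ∖ B|: holds.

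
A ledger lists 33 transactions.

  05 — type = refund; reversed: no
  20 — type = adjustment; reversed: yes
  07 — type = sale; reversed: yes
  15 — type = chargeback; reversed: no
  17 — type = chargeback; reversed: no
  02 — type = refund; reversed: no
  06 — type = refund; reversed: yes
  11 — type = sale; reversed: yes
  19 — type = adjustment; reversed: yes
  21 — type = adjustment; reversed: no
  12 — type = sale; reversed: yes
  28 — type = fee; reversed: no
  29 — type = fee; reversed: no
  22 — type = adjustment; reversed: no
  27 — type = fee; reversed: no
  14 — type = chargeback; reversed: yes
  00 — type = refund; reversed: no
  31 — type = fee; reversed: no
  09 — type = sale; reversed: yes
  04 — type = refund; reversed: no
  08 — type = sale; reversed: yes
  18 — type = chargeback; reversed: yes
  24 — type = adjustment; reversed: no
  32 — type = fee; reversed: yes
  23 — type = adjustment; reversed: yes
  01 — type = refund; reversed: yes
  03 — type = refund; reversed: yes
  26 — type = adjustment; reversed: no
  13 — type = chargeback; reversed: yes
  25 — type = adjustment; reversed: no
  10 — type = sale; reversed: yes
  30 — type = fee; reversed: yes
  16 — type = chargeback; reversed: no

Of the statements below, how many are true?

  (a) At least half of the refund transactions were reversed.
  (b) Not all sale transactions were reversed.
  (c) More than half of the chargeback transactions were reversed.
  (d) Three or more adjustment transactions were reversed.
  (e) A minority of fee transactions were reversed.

2

(a) refund: |A| = 7, |A ∩ B| = 3; needs |A ∩ B| ≥ |A ∖ B| — false.
(b) sale: |A| = 6, |A ∩ B| = 6; needs A ⊄ B (|A ∖ B| ≥ 1) — false.
(c) chargeback: |A| = 6, |A ∩ B| = 3; needs |A ∩ B| > |A ∖ B| — false.
(d) adjustment: |A| = 8, |A ∩ B| = 3; needs |A ∩ B| ≥ 3 — true.
(e) fee: |A| = 6, |A ∩ B| = 2; needs |A ∩ B| < |A ∖ B| — true.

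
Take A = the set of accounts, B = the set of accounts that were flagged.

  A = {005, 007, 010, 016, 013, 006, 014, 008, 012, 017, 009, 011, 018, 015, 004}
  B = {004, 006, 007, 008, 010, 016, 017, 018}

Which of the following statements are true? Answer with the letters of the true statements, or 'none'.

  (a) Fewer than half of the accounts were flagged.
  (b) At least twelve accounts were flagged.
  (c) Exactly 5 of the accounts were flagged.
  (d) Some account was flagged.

(d)

|A| = 15, |A ∩ B| = 8, |A ∖ B| = 7.
(a) |A ∩ B| < |A ∖ B|: fails.
(b) |A ∩ B| ≥ 12: fails.
(c) |A ∩ B| = 5: fails.
(d) A ∩ B ≠ ∅ (|A ∩ B| ≥ 1): holds.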